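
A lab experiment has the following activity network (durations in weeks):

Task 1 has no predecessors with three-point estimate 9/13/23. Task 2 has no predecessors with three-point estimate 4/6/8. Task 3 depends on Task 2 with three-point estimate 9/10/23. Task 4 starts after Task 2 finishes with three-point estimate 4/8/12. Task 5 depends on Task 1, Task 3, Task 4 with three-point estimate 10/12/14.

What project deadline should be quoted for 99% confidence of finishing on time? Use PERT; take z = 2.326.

35.9 weeks

te_Task 1 = (9 + 4·13 + 23)/6 = 84/6 = 14; σ²_Task 1 = ((23−9)/6)² = 5.444
te_Task 2 = (4 + 4·6 + 8)/6 = 36/6 = 6; σ²_Task 2 = ((8−4)/6)² = 0.444
te_Task 3 = (9 + 4·10 + 23)/6 = 72/6 = 12; σ²_Task 3 = ((23−9)/6)² = 5.444
te_Task 4 = (4 + 4·8 + 12)/6 = 48/6 = 8; σ²_Task 4 = ((12−4)/6)² = 1.778
te_Task 5 = (10 + 4·12 + 14)/6 = 72/6 = 12; σ²_Task 5 = ((14−10)/6)² = 0.444

Forward pass:
ES_Task 1 = 0; EF_Task 1 = 14
ES_Task 2 = 0; EF_Task 2 = 6
ES_Task 3 = 6; EF_Task 3 = 6+12 = 18
ES_Task 4 = 6; EF_Task 4 = 6+8 = 14
ES_Task 5 = max(EF_Task 1=14, EF_Task 3=18, EF_Task 4=14) = 18; EF_Task 5 = 18+12 = 30
Expected project duration μ = 30 weeks. Critical path: Task 2 → Task 3 → Task 5.

Variance along critical path = 0.444 + 5.444 + 0.444 = 6.333; σ = 2.517 weeks.
D = μ + z·σ = 30 + 2.326·2.517 = 35.9 weeks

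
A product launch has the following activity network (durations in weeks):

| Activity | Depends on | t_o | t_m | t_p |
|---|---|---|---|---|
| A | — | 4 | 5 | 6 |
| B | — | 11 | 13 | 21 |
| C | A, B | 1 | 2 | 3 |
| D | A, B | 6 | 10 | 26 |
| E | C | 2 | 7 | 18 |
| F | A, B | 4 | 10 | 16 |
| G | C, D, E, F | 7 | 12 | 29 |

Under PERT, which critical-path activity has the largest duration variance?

te_A = (4 + 4·5 + 6)/6 = 30/6 = 5; σ²_A = ((6−4)/6)² = 0.111
te_B = (11 + 4·13 + 21)/6 = 84/6 = 14; σ²_B = ((21−11)/6)² = 2.778
te_C = (1 + 4·2 + 3)/6 = 12/6 = 2; σ²_C = ((3−1)/6)² = 0.111
te_D = (6 + 4·10 + 26)/6 = 72/6 = 12; σ²_D = ((26−6)/6)² = 11.111
te_E = (2 + 4·7 + 18)/6 = 48/6 = 8; σ²_E = ((18−2)/6)² = 7.111
te_F = (4 + 4·10 + 16)/6 = 60/6 = 10; σ²_F = ((16−4)/6)² = 4.000
te_G = (7 + 4·12 + 29)/6 = 84/6 = 14; σ²_G = ((29−7)/6)² = 13.444

Forward pass:
ES_A = 0; EF_A = 5
ES_B = 0; EF_B = 14
ES_C = max(EF_A=5, EF_B=14) = 14; EF_C = 14+2 = 16
ES_D = max(EF_A=5, EF_B=14) = 14; EF_D = 14+12 = 26
ES_E = 16; EF_E = 16+8 = 24
ES_F = max(EF_A=5, EF_B=14) = 14; EF_F = 14+10 = 24
ES_G = max(EF_C=16, EF_D=26, EF_E=24, EF_F=24) = 26; EF_G = 26+14 = 40
Expected project duration μ = 40 weeks. Critical path: B → D → G.

Variances on critical path: σ²_B=2.778, σ²_D=11.111, σ²_G=13.444.
Largest is σ²_G = 13.444.

G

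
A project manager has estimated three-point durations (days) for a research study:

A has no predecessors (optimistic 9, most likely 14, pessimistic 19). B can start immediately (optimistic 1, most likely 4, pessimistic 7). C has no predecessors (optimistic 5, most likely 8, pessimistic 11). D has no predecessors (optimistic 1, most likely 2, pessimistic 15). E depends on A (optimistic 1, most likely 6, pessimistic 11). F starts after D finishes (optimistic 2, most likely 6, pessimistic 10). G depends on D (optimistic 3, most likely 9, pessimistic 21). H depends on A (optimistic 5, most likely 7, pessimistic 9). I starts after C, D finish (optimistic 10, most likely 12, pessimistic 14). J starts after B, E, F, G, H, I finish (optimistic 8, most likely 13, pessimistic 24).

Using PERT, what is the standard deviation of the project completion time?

te_A = (9 + 4·14 + 19)/6 = 84/6 = 14; σ²_A = ((19−9)/6)² = 2.778
te_B = (1 + 4·4 + 7)/6 = 24/6 = 4; σ²_B = ((7−1)/6)² = 1.000
te_C = (5 + 4·8 + 11)/6 = 48/6 = 8; σ²_C = ((11−5)/6)² = 1.000
te_D = (1 + 4·2 + 15)/6 = 24/6 = 4; σ²_D = ((15−1)/6)² = 5.444
te_E = (1 + 4·6 + 11)/6 = 36/6 = 6; σ²_E = ((11−1)/6)² = 2.778
te_F = (2 + 4·6 + 10)/6 = 36/6 = 6; σ²_F = ((10−2)/6)² = 1.778
te_G = (3 + 4·9 + 21)/6 = 60/6 = 10; σ²_G = ((21−3)/6)² = 9.000
te_H = (5 + 4·7 + 9)/6 = 42/6 = 7; σ²_H = ((9−5)/6)² = 0.444
te_I = (10 + 4·12 + 14)/6 = 72/6 = 12; σ²_I = ((14−10)/6)² = 0.444
te_J = (8 + 4·13 + 24)/6 = 84/6 = 14; σ²_J = ((24−8)/6)² = 7.111

Forward pass:
ES_A = 0; EF_A = 14
ES_B = 0; EF_B = 4
ES_C = 0; EF_C = 8
ES_D = 0; EF_D = 4
ES_E = 14; EF_E = 14+6 = 20
ES_F = 4; EF_F = 4+6 = 10
ES_G = 4; EF_G = 4+10 = 14
ES_H = 14; EF_H = 14+7 = 21
ES_I = max(EF_C=8, EF_D=4) = 8; EF_I = 8+12 = 20
ES_J = max(EF_B=4, EF_E=20, EF_F=10, EF_G=14, EF_H=21, EF_I=20) = 21; EF_J = 21+14 = 35
Expected project duration μ = 35 days. Critical path: A → H → J.

Variance along critical path = 2.778 + 0.444 + 7.111 = 10.333
σ = √10.333 = 3.215 days

3.21 days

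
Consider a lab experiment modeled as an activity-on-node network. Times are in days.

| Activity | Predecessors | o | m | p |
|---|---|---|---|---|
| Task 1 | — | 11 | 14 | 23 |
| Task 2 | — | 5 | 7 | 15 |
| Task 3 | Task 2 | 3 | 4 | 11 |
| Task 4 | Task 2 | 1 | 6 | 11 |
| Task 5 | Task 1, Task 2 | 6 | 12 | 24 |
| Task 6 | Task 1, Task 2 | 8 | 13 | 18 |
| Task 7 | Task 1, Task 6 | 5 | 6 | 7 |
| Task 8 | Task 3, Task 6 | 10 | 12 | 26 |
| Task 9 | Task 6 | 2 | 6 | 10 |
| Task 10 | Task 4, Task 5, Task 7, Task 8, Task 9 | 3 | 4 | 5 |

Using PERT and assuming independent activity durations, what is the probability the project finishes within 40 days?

te_Task 1 = (11 + 4·14 + 23)/6 = 90/6 = 15; σ²_Task 1 = ((23−11)/6)² = 4.000
te_Task 2 = (5 + 4·7 + 15)/6 = 48/6 = 8; σ²_Task 2 = ((15−5)/6)² = 2.778
te_Task 3 = (3 + 4·4 + 11)/6 = 30/6 = 5; σ²_Task 3 = ((11−3)/6)² = 1.778
te_Task 4 = (1 + 4·6 + 11)/6 = 36/6 = 6; σ²_Task 4 = ((11−1)/6)² = 2.778
te_Task 5 = (6 + 4·12 + 24)/6 = 78/6 = 13; σ²_Task 5 = ((24−6)/6)² = 9.000
te_Task 6 = (8 + 4·13 + 18)/6 = 78/6 = 13; σ²_Task 6 = ((18−8)/6)² = 2.778
te_Task 7 = (5 + 4·6 + 7)/6 = 36/6 = 6; σ²_Task 7 = ((7−5)/6)² = 0.111
te_Task 8 = (10 + 4·12 + 26)/6 = 84/6 = 14; σ²_Task 8 = ((26−10)/6)² = 7.111
te_Task 9 = (2 + 4·6 + 10)/6 = 36/6 = 6; σ²_Task 9 = ((10−2)/6)² = 1.778
te_Task 10 = (3 + 4·4 + 5)/6 = 24/6 = 4; σ²_Task 10 = ((5−3)/6)² = 0.111

Forward pass:
ES_Task 1 = 0; EF_Task 1 = 15
ES_Task 2 = 0; EF_Task 2 = 8
ES_Task 3 = 8; EF_Task 3 = 8+5 = 13
ES_Task 4 = 8; EF_Task 4 = 8+6 = 14
ES_Task 5 = max(EF_Task 1=15, EF_Task 2=8) = 15; EF_Task 5 = 15+13 = 28
ES_Task 6 = max(EF_Task 1=15, EF_Task 2=8) = 15; EF_Task 6 = 15+13 = 28
ES_Task 7 = max(EF_Task 1=15, EF_Task 6=28) = 28; EF_Task 7 = 28+6 = 34
ES_Task 8 = max(EF_Task 3=13, EF_Task 6=28) = 28; EF_Task 8 = 28+14 = 42
ES_Task 9 = 28; EF_Task 9 = 28+6 = 34
ES_Task 10 = max(EF_Task 4=14, EF_Task 5=28, EF_Task 7=34, EF_Task 8=42, EF_Task 9=34) = 42; EF_Task 10 = 42+4 = 46
Expected project duration μ = 46 days. Critical path: Task 1 → Task 6 → Task 8 → Task 10.

Variance along critical path = 4.000 + 2.778 + 7.111 + 0.111 = 14.000; σ = √14.000 = 3.742 days.
Z = (40 − 46) / 3.742 = -1.604
P(T ≤ 40) = Φ(-1.604) ≈ 0.054

0.054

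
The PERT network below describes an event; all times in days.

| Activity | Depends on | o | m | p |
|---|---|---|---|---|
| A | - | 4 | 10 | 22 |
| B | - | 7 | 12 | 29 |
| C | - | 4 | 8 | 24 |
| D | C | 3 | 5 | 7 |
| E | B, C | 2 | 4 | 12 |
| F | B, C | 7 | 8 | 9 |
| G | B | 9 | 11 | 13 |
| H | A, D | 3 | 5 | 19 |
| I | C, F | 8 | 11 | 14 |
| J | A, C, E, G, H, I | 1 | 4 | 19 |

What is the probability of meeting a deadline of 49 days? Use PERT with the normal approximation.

0.980

te_A = (4 + 4·10 + 22)/6 = 66/6 = 11; σ²_A = ((22−4)/6)² = 9.000
te_B = (7 + 4·12 + 29)/6 = 84/6 = 14; σ²_B = ((29−7)/6)² = 13.444
te_C = (4 + 4·8 + 24)/6 = 60/6 = 10; σ²_C = ((24−4)/6)² = 11.111
te_D = (3 + 4·5 + 7)/6 = 30/6 = 5; σ²_D = ((7−3)/6)² = 0.444
te_E = (2 + 4·4 + 12)/6 = 30/6 = 5; σ²_E = ((12−2)/6)² = 2.778
te_F = (7 + 4·8 + 9)/6 = 48/6 = 8; σ²_F = ((9−7)/6)² = 0.111
te_G = (9 + 4·11 + 13)/6 = 66/6 = 11; σ²_G = ((13−9)/6)² = 0.444
te_H = (3 + 4·5 + 19)/6 = 42/6 = 7; σ²_H = ((19−3)/6)² = 7.111
te_I = (8 + 4·11 + 14)/6 = 66/6 = 11; σ²_I = ((14−8)/6)² = 1.000
te_J = (1 + 4·4 + 19)/6 = 36/6 = 6; σ²_J = ((19−1)/6)² = 9.000

Forward pass:
ES_A = 0; EF_A = 11
ES_B = 0; EF_B = 14
ES_C = 0; EF_C = 10
ES_D = 10; EF_D = 10+5 = 15
ES_E = max(EF_B=14, EF_C=10) = 14; EF_E = 14+5 = 19
ES_F = max(EF_B=14, EF_C=10) = 14; EF_F = 14+8 = 22
ES_G = 14; EF_G = 14+11 = 25
ES_H = max(EF_A=11, EF_D=15) = 15; EF_H = 15+7 = 22
ES_I = max(EF_C=10, EF_F=22) = 22; EF_I = 22+11 = 33
ES_J = max(EF_A=11, EF_C=10, EF_E=19, EF_G=25, EF_H=22, EF_I=33) = 33; EF_J = 33+6 = 39
Expected project duration μ = 39 days. Critical path: B → F → I → J.

Variance along critical path = 13.444 + 0.111 + 1.000 + 9.000 = 23.556; σ = √23.556 = 4.853 days.
Z = (49 − 39) / 4.853 = 2.060
P(T ≤ 49) = Φ(2.060) ≈ 0.980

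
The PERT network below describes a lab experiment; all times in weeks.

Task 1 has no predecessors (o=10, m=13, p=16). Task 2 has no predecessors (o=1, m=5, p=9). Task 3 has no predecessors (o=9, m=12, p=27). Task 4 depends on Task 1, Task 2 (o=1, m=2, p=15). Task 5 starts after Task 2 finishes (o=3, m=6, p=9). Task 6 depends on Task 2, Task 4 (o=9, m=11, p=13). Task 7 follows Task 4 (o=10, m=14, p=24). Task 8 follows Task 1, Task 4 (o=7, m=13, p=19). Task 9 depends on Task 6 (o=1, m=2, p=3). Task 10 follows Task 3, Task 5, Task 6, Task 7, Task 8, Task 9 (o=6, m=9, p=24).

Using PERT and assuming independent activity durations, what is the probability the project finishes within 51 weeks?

te_Task 1 = (10 + 4·13 + 16)/6 = 78/6 = 13; σ²_Task 1 = ((16−10)/6)² = 1.000
te_Task 2 = (1 + 4·5 + 9)/6 = 30/6 = 5; σ²_Task 2 = ((9−1)/6)² = 1.778
te_Task 3 = (9 + 4·12 + 27)/6 = 84/6 = 14; σ²_Task 3 = ((27−9)/6)² = 9.000
te_Task 4 = (1 + 4·2 + 15)/6 = 24/6 = 4; σ²_Task 4 = ((15−1)/6)² = 5.444
te_Task 5 = (3 + 4·6 + 9)/6 = 36/6 = 6; σ²_Task 5 = ((9−3)/6)² = 1.000
te_Task 6 = (9 + 4·11 + 13)/6 = 66/6 = 11; σ²_Task 6 = ((13−9)/6)² = 0.444
te_Task 7 = (10 + 4·14 + 24)/6 = 90/6 = 15; σ²_Task 7 = ((24−10)/6)² = 5.444
te_Task 8 = (7 + 4·13 + 19)/6 = 78/6 = 13; σ²_Task 8 = ((19−7)/6)² = 4.000
te_Task 9 = (1 + 4·2 + 3)/6 = 12/6 = 2; σ²_Task 9 = ((3−1)/6)² = 0.111
te_Task 10 = (6 + 4·9 + 24)/6 = 66/6 = 11; σ²_Task 10 = ((24−6)/6)² = 9.000

Forward pass:
ES_Task 1 = 0; EF_Task 1 = 13
ES_Task 2 = 0; EF_Task 2 = 5
ES_Task 3 = 0; EF_Task 3 = 14
ES_Task 4 = max(EF_Task 1=13, EF_Task 2=5) = 13; EF_Task 4 = 13+4 = 17
ES_Task 5 = 5; EF_Task 5 = 5+6 = 11
ES_Task 6 = max(EF_Task 2=5, EF_Task 4=17) = 17; EF_Task 6 = 17+11 = 28
ES_Task 7 = 17; EF_Task 7 = 17+15 = 32
ES_Task 8 = max(EF_Task 1=13, EF_Task 4=17) = 17; EF_Task 8 = 17+13 = 30
ES_Task 9 = 28; EF_Task 9 = 28+2 = 30
ES_Task 10 = max(EF_Task 3=14, EF_Task 5=11, EF_Task 6=28, EF_Task 7=32, EF_Task 8=30, EF_Task 9=30) = 32; EF_Task 10 = 32+11 = 43
Expected project duration μ = 43 weeks. Critical path: Task 1 → Task 4 → Task 7 → Task 10.

Variance along critical path = 1.000 + 5.444 + 5.444 + 9.000 = 20.889; σ = √20.889 = 4.570 weeks.
Z = (51 − 43) / 4.570 = 1.750
P(T ≤ 51) = Φ(1.750) ≈ 0.960

0.960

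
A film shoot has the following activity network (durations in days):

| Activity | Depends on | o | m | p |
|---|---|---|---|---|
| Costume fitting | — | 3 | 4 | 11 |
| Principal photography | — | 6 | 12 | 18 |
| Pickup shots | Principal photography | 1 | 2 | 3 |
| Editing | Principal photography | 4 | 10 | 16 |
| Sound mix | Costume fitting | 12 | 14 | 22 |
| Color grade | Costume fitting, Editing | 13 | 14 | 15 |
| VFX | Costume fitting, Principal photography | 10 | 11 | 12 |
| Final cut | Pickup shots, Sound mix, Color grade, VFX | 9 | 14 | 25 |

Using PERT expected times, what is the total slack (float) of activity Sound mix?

te_Costume fitting = (3 + 4·4 + 11)/6 = 30/6 = 5
te_Principal photography = (6 + 4·12 + 18)/6 = 72/6 = 12
te_Pickup shots = (1 + 4·2 + 3)/6 = 12/6 = 2
te_Editing = (4 + 4·10 + 16)/6 = 60/6 = 10
te_Sound mix = (12 + 4·14 + 22)/6 = 90/6 = 15
te_Color grade = (13 + 4·14 + 15)/6 = 84/6 = 14
te_VFX = (10 + 4·11 + 12)/6 = 66/6 = 11
te_Final cut = (9 + 4·14 + 25)/6 = 90/6 = 15

Forward pass:
ES_Costume fitting = 0; EF_Costume fitting = 5
ES_Principal photography = 0; EF_Principal photography = 12
ES_Pickup shots = 12; EF_Pickup shots = 12+2 = 14
ES_Editing = 12; EF_Editing = 12+10 = 22
ES_Sound mix = 5; EF_Sound mix = 5+15 = 20
ES_Color grade = max(EF_Costume fitting=5, EF_Editing=22) = 22; EF_Color grade = 22+14 = 36
ES_VFX = max(EF_Costume fitting=5, EF_Principal photography=12) = 12; EF_VFX = 12+11 = 23
ES_Final cut = max(EF_Pickup shots=14, EF_Sound mix=20, EF_Color grade=36, EF_VFX=23) = 36; EF_Final cut = 36+15 = 51
Expected project duration μ = 51 days. Critical path: Principal photography → Editing → Color grade → Final cut.

Backward pass:
LF_Final cut = 51; LS_Final cut = 51−15 = 36
LF_VFX = LS_Final cut = 36; LS_VFX = 36−11 = 25
LF_Color grade = LS_Final cut = 36; LS_Color grade = 36−14 = 22
LF_Sound mix = LS_Final cut = 36; LS_Sound mix = 36−15 = 21
LF_Editing = LS_Color grade = 22; LS_Editing = 22−10 = 12
LF_Pickup shots = LS_Final cut = 36; LS_Pickup shots = 36−2 = 34
LF_Principal photography = min(LS_Pickup shots=34, LS_Editing=12, LS_VFX=25) = 12; LS_Principal photography = 12−12 = 0
LF_Costume fitting = min(LS_Sound mix=21, LS_Color grade=22, LS_VFX=25) = 21; LS_Costume fitting = 21−5 = 16
Slack_Sound mix = LS_Sound mix − ES_Sound mix = 21 − 5 = 16

16 days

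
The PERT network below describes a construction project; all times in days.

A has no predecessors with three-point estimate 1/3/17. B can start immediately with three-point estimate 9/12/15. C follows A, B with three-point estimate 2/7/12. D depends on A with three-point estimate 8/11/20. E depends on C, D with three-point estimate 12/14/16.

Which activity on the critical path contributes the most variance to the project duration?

te_A = (1 + 4·3 + 17)/6 = 30/6 = 5; σ²_A = ((17−1)/6)² = 7.111
te_B = (9 + 4·12 + 15)/6 = 72/6 = 12; σ²_B = ((15−9)/6)² = 1.000
te_C = (2 + 4·7 + 12)/6 = 42/6 = 7; σ²_C = ((12−2)/6)² = 2.778
te_D = (8 + 4·11 + 20)/6 = 72/6 = 12; σ²_D = ((20−8)/6)² = 4.000
te_E = (12 + 4·14 + 16)/6 = 84/6 = 14; σ²_E = ((16−12)/6)² = 0.444

Forward pass:
ES_A = 0; EF_A = 5
ES_B = 0; EF_B = 12
ES_C = max(EF_A=5, EF_B=12) = 12; EF_C = 12+7 = 19
ES_D = 5; EF_D = 5+12 = 17
ES_E = max(EF_C=19, EF_D=17) = 19; EF_E = 19+14 = 33
Expected project duration μ = 33 days. Critical path: B → C → E.

Variances on critical path: σ²_B=1.000, σ²_C=2.778, σ²_E=0.444.
Largest is σ²_C = 2.778.

C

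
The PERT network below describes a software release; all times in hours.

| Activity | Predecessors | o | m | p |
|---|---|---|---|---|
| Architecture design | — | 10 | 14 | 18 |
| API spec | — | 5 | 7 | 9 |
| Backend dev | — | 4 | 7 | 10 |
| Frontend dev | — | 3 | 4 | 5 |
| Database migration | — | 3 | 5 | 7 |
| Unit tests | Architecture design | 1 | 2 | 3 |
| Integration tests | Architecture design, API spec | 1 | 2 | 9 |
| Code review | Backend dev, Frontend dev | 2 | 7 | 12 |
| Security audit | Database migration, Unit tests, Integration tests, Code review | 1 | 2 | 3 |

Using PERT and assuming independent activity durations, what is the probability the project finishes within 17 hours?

te_Architecture design = (10 + 4·14 + 18)/6 = 84/6 = 14; σ²_Architecture design = ((18−10)/6)² = 1.778
te_API spec = (5 + 4·7 + 9)/6 = 42/6 = 7; σ²_API spec = ((9−5)/6)² = 0.444
te_Backend dev = (4 + 4·7 + 10)/6 = 42/6 = 7; σ²_Backend dev = ((10−4)/6)² = 1.000
te_Frontend dev = (3 + 4·4 + 5)/6 = 24/6 = 4; σ²_Frontend dev = ((5−3)/6)² = 0.111
te_Database migration = (3 + 4·5 + 7)/6 = 30/6 = 5; σ²_Database migration = ((7−3)/6)² = 0.444
te_Unit tests = (1 + 4·2 + 3)/6 = 12/6 = 2; σ²_Unit tests = ((3−1)/6)² = 0.111
te_Integration tests = (1 + 4·2 + 9)/6 = 18/6 = 3; σ²_Integration tests = ((9−1)/6)² = 1.778
te_Code review = (2 + 4·7 + 12)/6 = 42/6 = 7; σ²_Code review = ((12−2)/6)² = 2.778
te_Security audit = (1 + 4·2 + 3)/6 = 12/6 = 2; σ²_Security audit = ((3−1)/6)² = 0.111

Forward pass:
ES_Architecture design = 0; EF_Architecture design = 14
ES_API spec = 0; EF_API spec = 7
ES_Backend dev = 0; EF_Backend dev = 7
ES_Frontend dev = 0; EF_Frontend dev = 4
ES_Database migration = 0; EF_Database migration = 5
ES_Unit tests = 14; EF_Unit tests = 14+2 = 16
ES_Integration tests = max(EF_Architecture design=14, EF_API spec=7) = 14; EF_Integration tests = 14+3 = 17
ES_Code review = max(EF_Backend dev=7, EF_Frontend dev=4) = 7; EF_Code review = 7+7 = 14
ES_Security audit = max(EF_Database migration=5, EF_Unit tests=16, EF_Integration tests=17, EF_Code review=14) = 17; EF_Security audit = 17+2 = 19
Expected project duration μ = 19 hours. Critical path: Architecture design → Integration tests → Security audit.

Variance along critical path = 1.778 + 1.778 + 0.111 = 3.667; σ = √3.667 = 1.915 hours.
Z = (17 − 19) / 1.915 = -1.044
P(T ≤ 17) = Φ(-1.044) ≈ 0.148

0.148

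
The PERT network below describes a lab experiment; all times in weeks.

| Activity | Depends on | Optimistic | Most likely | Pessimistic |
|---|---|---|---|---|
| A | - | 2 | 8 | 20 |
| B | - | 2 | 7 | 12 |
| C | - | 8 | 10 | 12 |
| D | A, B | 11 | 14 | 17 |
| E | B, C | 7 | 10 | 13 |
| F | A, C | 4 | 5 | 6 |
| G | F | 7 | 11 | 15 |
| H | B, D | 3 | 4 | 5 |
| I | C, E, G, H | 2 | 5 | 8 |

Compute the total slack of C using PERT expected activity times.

1 weeks

te_A = (2 + 4·8 + 20)/6 = 54/6 = 9
te_B = (2 + 4·7 + 12)/6 = 42/6 = 7
te_C = (8 + 4·10 + 12)/6 = 60/6 = 10
te_D = (11 + 4·14 + 17)/6 = 84/6 = 14
te_E = (7 + 4·10 + 13)/6 = 60/6 = 10
te_F = (4 + 4·5 + 6)/6 = 30/6 = 5
te_G = (7 + 4·11 + 15)/6 = 66/6 = 11
te_H = (3 + 4·4 + 5)/6 = 24/6 = 4
te_I = (2 + 4·5 + 8)/6 = 30/6 = 5

Forward pass:
ES_A = 0; EF_A = 9
ES_B = 0; EF_B = 7
ES_C = 0; EF_C = 10
ES_D = max(EF_A=9, EF_B=7) = 9; EF_D = 9+14 = 23
ES_E = max(EF_B=7, EF_C=10) = 10; EF_E = 10+10 = 20
ES_F = max(EF_A=9, EF_C=10) = 10; EF_F = 10+5 = 15
ES_G = 15; EF_G = 15+11 = 26
ES_H = max(EF_B=7, EF_D=23) = 23; EF_H = 23+4 = 27
ES_I = max(EF_C=10, EF_E=20, EF_G=26, EF_H=27) = 27; EF_I = 27+5 = 32
Expected project duration μ = 32 weeks. Critical path: A → D → H → I.

Backward pass:
LF_I = 32; LS_I = 32−5 = 27
LF_H = LS_I = 27; LS_H = 27−4 = 23
LF_G = LS_I = 27; LS_G = 27−11 = 16
LF_F = LS_G = 16; LS_F = 16−5 = 11
LF_E = LS_I = 27; LS_E = 27−10 = 17
LF_D = LS_H = 23; LS_D = 23−14 = 9
LF_C = min(LS_E=17, LS_F=11, LS_I=27) = 11; LS_C = 11−10 = 1
LF_B = min(LS_D=9, LS_E=17, LS_H=23) = 9; LS_B = 9−7 = 2
LF_A = min(LS_D=9, LS_F=11) = 9; LS_A = 9−9 = 0
Slack_C = LS_C − ES_C = 1 − 0 = 1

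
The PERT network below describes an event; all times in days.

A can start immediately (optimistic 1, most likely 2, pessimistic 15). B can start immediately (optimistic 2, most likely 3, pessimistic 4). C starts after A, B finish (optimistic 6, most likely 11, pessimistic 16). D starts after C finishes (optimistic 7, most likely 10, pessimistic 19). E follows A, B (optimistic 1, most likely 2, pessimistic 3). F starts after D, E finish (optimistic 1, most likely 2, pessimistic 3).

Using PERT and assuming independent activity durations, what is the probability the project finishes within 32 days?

te_A = (1 + 4·2 + 15)/6 = 24/6 = 4; σ²_A = ((15−1)/6)² = 5.444
te_B = (2 + 4·3 + 4)/6 = 18/6 = 3; σ²_B = ((4−2)/6)² = 0.111
te_C = (6 + 4·11 + 16)/6 = 66/6 = 11; σ²_C = ((16−6)/6)² = 2.778
te_D = (7 + 4·10 + 19)/6 = 66/6 = 11; σ²_D = ((19−7)/6)² = 4.000
te_E = (1 + 4·2 + 3)/6 = 12/6 = 2; σ²_E = ((3−1)/6)² = 0.111
te_F = (1 + 4·2 + 3)/6 = 12/6 = 2; σ²_F = ((3−1)/6)² = 0.111

Forward pass:
ES_A = 0; EF_A = 4
ES_B = 0; EF_B = 3
ES_C = max(EF_A=4, EF_B=3) = 4; EF_C = 4+11 = 15
ES_D = 15; EF_D = 15+11 = 26
ES_E = max(EF_A=4, EF_B=3) = 4; EF_E = 4+2 = 6
ES_F = max(EF_D=26, EF_E=6) = 26; EF_F = 26+2 = 28
Expected project duration μ = 28 days. Critical path: A → C → D → F.

Variance along critical path = 5.444 + 2.778 + 4.000 + 0.111 = 12.333; σ = √12.333 = 3.512 days.
Z = (32 − 28) / 3.512 = 1.139
P(T ≤ 32) = Φ(1.139) ≈ 0.873

0.873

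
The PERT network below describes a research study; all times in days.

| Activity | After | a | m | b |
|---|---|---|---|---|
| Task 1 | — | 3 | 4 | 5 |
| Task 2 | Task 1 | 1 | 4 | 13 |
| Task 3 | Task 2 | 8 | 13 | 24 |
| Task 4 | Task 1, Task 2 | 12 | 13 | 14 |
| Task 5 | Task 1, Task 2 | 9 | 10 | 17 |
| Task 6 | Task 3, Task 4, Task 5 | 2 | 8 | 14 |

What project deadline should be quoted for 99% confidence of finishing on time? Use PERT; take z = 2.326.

te_Task 1 = (3 + 4·4 + 5)/6 = 24/6 = 4; σ²_Task 1 = ((5−3)/6)² = 0.111
te_Task 2 = (1 + 4·4 + 13)/6 = 30/6 = 5; σ²_Task 2 = ((13−1)/6)² = 4.000
te_Task 3 = (8 + 4·13 + 24)/6 = 84/6 = 14; σ²_Task 3 = ((24−8)/6)² = 7.111
te_Task 4 = (12 + 4·13 + 14)/6 = 78/6 = 13; σ²_Task 4 = ((14−12)/6)² = 0.111
te_Task 5 = (9 + 4·10 + 17)/6 = 66/6 = 11; σ²_Task 5 = ((17−9)/6)² = 1.778
te_Task 6 = (2 + 4·8 + 14)/6 = 48/6 = 8; σ²_Task 6 = ((14−2)/6)² = 4.000

Forward pass:
ES_Task 1 = 0; EF_Task 1 = 4
ES_Task 2 = 4; EF_Task 2 = 4+5 = 9
ES_Task 3 = 9; EF_Task 3 = 9+14 = 23
ES_Task 4 = max(EF_Task 1=4, EF_Task 2=9) = 9; EF_Task 4 = 9+13 = 22
ES_Task 5 = max(EF_Task 1=4, EF_Task 2=9) = 9; EF_Task 5 = 9+11 = 20
ES_Task 6 = max(EF_Task 3=23, EF_Task 4=22, EF_Task 5=20) = 23; EF_Task 6 = 23+8 = 31
Expected project duration μ = 31 days. Critical path: Task 1 → Task 2 → Task 3 → Task 6.

Variance along critical path = 0.111 + 4.000 + 7.111 + 4.000 = 15.222; σ = 3.902 days.
D = μ + z·σ = 31 + 2.326·3.902 = 40.1 days

40.1 days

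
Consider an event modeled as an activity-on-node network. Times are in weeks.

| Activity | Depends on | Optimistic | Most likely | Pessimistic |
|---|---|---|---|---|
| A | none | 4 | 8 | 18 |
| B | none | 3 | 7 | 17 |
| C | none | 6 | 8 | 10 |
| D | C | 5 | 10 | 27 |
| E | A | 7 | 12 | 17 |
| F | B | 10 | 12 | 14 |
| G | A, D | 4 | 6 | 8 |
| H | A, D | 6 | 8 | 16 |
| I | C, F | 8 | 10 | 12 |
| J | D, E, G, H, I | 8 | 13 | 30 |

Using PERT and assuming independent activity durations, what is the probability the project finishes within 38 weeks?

te_A = (4 + 4·8 + 18)/6 = 54/6 = 9; σ²_A = ((18−4)/6)² = 5.444
te_B = (3 + 4·7 + 17)/6 = 48/6 = 8; σ²_B = ((17−3)/6)² = 5.444
te_C = (6 + 4·8 + 10)/6 = 48/6 = 8; σ²_C = ((10−6)/6)² = 0.444
te_D = (5 + 4·10 + 27)/6 = 72/6 = 12; σ²_D = ((27−5)/6)² = 13.444
te_E = (7 + 4·12 + 17)/6 = 72/6 = 12; σ²_E = ((17−7)/6)² = 2.778
te_F = (10 + 4·12 + 14)/6 = 72/6 = 12; σ²_F = ((14−10)/6)² = 0.444
te_G = (4 + 4·6 + 8)/6 = 36/6 = 6; σ²_G = ((8−4)/6)² = 0.444
te_H = (6 + 4·8 + 16)/6 = 54/6 = 9; σ²_H = ((16−6)/6)² = 2.778
te_I = (8 + 4·10 + 12)/6 = 60/6 = 10; σ²_I = ((12−8)/6)² = 0.444
te_J = (8 + 4·13 + 30)/6 = 90/6 = 15; σ²_J = ((30−8)/6)² = 13.444

Forward pass:
ES_A = 0; EF_A = 9
ES_B = 0; EF_B = 8
ES_C = 0; EF_C = 8
ES_D = 8; EF_D = 8+12 = 20
ES_E = 9; EF_E = 9+12 = 21
ES_F = 8; EF_F = 8+12 = 20
ES_G = max(EF_A=9, EF_D=20) = 20; EF_G = 20+6 = 26
ES_H = max(EF_A=9, EF_D=20) = 20; EF_H = 20+9 = 29
ES_I = max(EF_C=8, EF_F=20) = 20; EF_I = 20+10 = 30
ES_J = max(EF_D=20, EF_E=21, EF_G=26, EF_H=29, EF_I=30) = 30; EF_J = 30+15 = 45
Expected project duration μ = 45 weeks. Critical path: B → F → I → J.

Variance along critical path = 5.444 + 0.444 + 0.444 + 13.444 = 19.778; σ = √19.778 = 4.447 weeks.
Z = (38 − 45) / 4.447 = -1.574
P(T ≤ 38) = Φ(-1.574) ≈ 0.058

0.058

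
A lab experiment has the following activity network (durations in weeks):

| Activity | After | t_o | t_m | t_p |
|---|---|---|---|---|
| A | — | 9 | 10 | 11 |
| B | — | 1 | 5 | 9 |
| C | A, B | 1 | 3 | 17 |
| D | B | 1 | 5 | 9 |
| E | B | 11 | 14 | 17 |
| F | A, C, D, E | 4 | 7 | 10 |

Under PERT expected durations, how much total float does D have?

9 weeks

te_A = (9 + 4·10 + 11)/6 = 60/6 = 10
te_B = (1 + 4·5 + 9)/6 = 30/6 = 5
te_C = (1 + 4·3 + 17)/6 = 30/6 = 5
te_D = (1 + 4·5 + 9)/6 = 30/6 = 5
te_E = (11 + 4·14 + 17)/6 = 84/6 = 14
te_F = (4 + 4·7 + 10)/6 = 42/6 = 7

Forward pass:
ES_A = 0; EF_A = 10
ES_B = 0; EF_B = 5
ES_C = max(EF_A=10, EF_B=5) = 10; EF_C = 10+5 = 15
ES_D = 5; EF_D = 5+5 = 10
ES_E = 5; EF_E = 5+14 = 19
ES_F = max(EF_A=10, EF_C=15, EF_D=10, EF_E=19) = 19; EF_F = 19+7 = 26
Expected project duration μ = 26 weeks. Critical path: B → E → F.

Backward pass:
LF_F = 26; LS_F = 26−7 = 19
LF_E = LS_F = 19; LS_E = 19−14 = 5
LF_D = LS_F = 19; LS_D = 19−5 = 14
LF_C = LS_F = 19; LS_C = 19−5 = 14
LF_B = min(LS_C=14, LS_D=14, LS_E=5) = 5; LS_B = 5−5 = 0
LF_A = min(LS_C=14, LS_F=19) = 14; LS_A = 14−10 = 4
Slack_D = LS_D − ES_D = 14 − 5 = 9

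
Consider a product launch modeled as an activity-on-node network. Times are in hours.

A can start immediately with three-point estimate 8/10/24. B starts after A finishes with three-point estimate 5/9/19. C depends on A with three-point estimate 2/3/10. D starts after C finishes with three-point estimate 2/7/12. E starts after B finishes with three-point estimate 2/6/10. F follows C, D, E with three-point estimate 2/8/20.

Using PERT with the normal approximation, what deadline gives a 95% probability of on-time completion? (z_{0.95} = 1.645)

44.9 hours

te_A = (8 + 4·10 + 24)/6 = 72/6 = 12; σ²_A = ((24−8)/6)² = 7.111
te_B = (5 + 4·9 + 19)/6 = 60/6 = 10; σ²_B = ((19−5)/6)² = 5.444
te_C = (2 + 4·3 + 10)/6 = 24/6 = 4; σ²_C = ((10−2)/6)² = 1.778
te_D = (2 + 4·7 + 12)/6 = 42/6 = 7; σ²_D = ((12−2)/6)² = 2.778
te_E = (2 + 4·6 + 10)/6 = 36/6 = 6; σ²_E = ((10−2)/6)² = 1.778
te_F = (2 + 4·8 + 20)/6 = 54/6 = 9; σ²_F = ((20−2)/6)² = 9.000

Forward pass:
ES_A = 0; EF_A = 12
ES_B = 12; EF_B = 12+10 = 22
ES_C = 12; EF_C = 12+4 = 16
ES_D = 16; EF_D = 16+7 = 23
ES_E = 22; EF_E = 22+6 = 28
ES_F = max(EF_C=16, EF_D=23, EF_E=28) = 28; EF_F = 28+9 = 37
Expected project duration μ = 37 hours. Critical path: A → B → E → F.

Variance along critical path = 7.111 + 5.444 + 1.778 + 9.000 = 23.333; σ = 4.830 hours.
D = μ + z·σ = 37 + 1.645·4.830 = 44.9 hours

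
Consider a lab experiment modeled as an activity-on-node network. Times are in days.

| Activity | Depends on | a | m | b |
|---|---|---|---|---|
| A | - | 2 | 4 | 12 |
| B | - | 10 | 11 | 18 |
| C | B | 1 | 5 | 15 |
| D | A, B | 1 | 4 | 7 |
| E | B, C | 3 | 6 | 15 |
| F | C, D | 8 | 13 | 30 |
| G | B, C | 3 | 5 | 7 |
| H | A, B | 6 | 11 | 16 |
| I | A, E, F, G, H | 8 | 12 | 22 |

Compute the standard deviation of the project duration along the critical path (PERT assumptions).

5.11 days

te_A = (2 + 4·4 + 12)/6 = 30/6 = 5; σ²_A = ((12−2)/6)² = 2.778
te_B = (10 + 4·11 + 18)/6 = 72/6 = 12; σ²_B = ((18−10)/6)² = 1.778
te_C = (1 + 4·5 + 15)/6 = 36/6 = 6; σ²_C = ((15−1)/6)² = 5.444
te_D = (1 + 4·4 + 7)/6 = 24/6 = 4; σ²_D = ((7−1)/6)² = 1.000
te_E = (3 + 4·6 + 15)/6 = 42/6 = 7; σ²_E = ((15−3)/6)² = 4.000
te_F = (8 + 4·13 + 30)/6 = 90/6 = 15; σ²_F = ((30−8)/6)² = 13.444
te_G = (3 + 4·5 + 7)/6 = 30/6 = 5; σ²_G = ((7−3)/6)² = 0.444
te_H = (6 + 4·11 + 16)/6 = 66/6 = 11; σ²_H = ((16−6)/6)² = 2.778
te_I = (8 + 4·12 + 22)/6 = 78/6 = 13; σ²_I = ((22−8)/6)² = 5.444

Forward pass:
ES_A = 0; EF_A = 5
ES_B = 0; EF_B = 12
ES_C = 12; EF_C = 12+6 = 18
ES_D = max(EF_A=5, EF_B=12) = 12; EF_D = 12+4 = 16
ES_E = max(EF_B=12, EF_C=18) = 18; EF_E = 18+7 = 25
ES_F = max(EF_C=18, EF_D=16) = 18; EF_F = 18+15 = 33
ES_G = max(EF_B=12, EF_C=18) = 18; EF_G = 18+5 = 23
ES_H = max(EF_A=5, EF_B=12) = 12; EF_H = 12+11 = 23
ES_I = max(EF_A=5, EF_E=25, EF_F=33, EF_G=23, EF_H=23) = 33; EF_I = 33+13 = 46
Expected project duration μ = 46 days. Critical path: B → C → F → I.

Variance along critical path = 1.778 + 5.444 + 13.444 + 5.444 = 26.111
σ = √26.111 = 5.110 days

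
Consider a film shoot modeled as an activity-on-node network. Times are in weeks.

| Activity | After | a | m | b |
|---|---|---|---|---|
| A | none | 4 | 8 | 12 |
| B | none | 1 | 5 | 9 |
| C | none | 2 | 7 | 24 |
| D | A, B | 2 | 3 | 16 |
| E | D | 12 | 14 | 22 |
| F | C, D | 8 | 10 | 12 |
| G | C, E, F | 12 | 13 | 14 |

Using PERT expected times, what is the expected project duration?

41 weeks

te_A = (4 + 4·8 + 12)/6 = 48/6 = 8
te_B = (1 + 4·5 + 9)/6 = 30/6 = 5
te_C = (2 + 4·7 + 24)/6 = 54/6 = 9
te_D = (2 + 4·3 + 16)/6 = 30/6 = 5
te_E = (12 + 4·14 + 22)/6 = 90/6 = 15
te_F = (8 + 4·10 + 12)/6 = 60/6 = 10
te_G = (12 + 4·13 + 14)/6 = 78/6 = 13

Forward pass:
ES_A = 0; EF_A = 8
ES_B = 0; EF_B = 5
ES_C = 0; EF_C = 9
ES_D = max(EF_A=8, EF_B=5) = 8; EF_D = 8+5 = 13
ES_E = 13; EF_E = 13+15 = 28
ES_F = max(EF_C=9, EF_D=13) = 13; EF_F = 13+10 = 23
ES_G = max(EF_C=9, EF_E=28, EF_F=23) = 28; EF_G = 28+13 = 41
Expected project duration μ = 41 weeks. Critical path: A → D → E → G.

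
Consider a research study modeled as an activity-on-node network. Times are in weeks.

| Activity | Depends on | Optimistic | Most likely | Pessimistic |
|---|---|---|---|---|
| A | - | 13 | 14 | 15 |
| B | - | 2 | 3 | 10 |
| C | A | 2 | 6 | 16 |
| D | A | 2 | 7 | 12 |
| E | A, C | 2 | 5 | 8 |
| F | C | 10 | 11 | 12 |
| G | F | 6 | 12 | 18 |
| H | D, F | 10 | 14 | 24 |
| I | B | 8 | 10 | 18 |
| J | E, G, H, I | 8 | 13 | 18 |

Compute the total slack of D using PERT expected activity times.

te_A = (13 + 4·14 + 15)/6 = 84/6 = 14
te_B = (2 + 4·3 + 10)/6 = 24/6 = 4
te_C = (2 + 4·6 + 16)/6 = 42/6 = 7
te_D = (2 + 4·7 + 12)/6 = 42/6 = 7
te_E = (2 + 4·5 + 8)/6 = 30/6 = 5
te_F = (10 + 4·11 + 12)/6 = 66/6 = 11
te_G = (6 + 4·12 + 18)/6 = 72/6 = 12
te_H = (10 + 4·14 + 24)/6 = 90/6 = 15
te_I = (8 + 4·10 + 18)/6 = 66/6 = 11
te_J = (8 + 4·13 + 18)/6 = 78/6 = 13

Forward pass:
ES_A = 0; EF_A = 14
ES_B = 0; EF_B = 4
ES_C = 14; EF_C = 14+7 = 21
ES_D = 14; EF_D = 14+7 = 21
ES_E = max(EF_A=14, EF_C=21) = 21; EF_E = 21+5 = 26
ES_F = 21; EF_F = 21+11 = 32
ES_G = 32; EF_G = 32+12 = 44
ES_H = max(EF_D=21, EF_F=32) = 32; EF_H = 32+15 = 47
ES_I = 4; EF_I = 4+11 = 15
ES_J = max(EF_E=26, EF_G=44, EF_H=47, EF_I=15) = 47; EF_J = 47+13 = 60
Expected project duration μ = 60 weeks. Critical path: A → C → F → H → J.

Backward pass:
LF_J = 60; LS_J = 60−13 = 47
LF_I = LS_J = 47; LS_I = 47−11 = 36
LF_H = LS_J = 47; LS_H = 47−15 = 32
LF_G = LS_J = 47; LS_G = 47−12 = 35
LF_F = min(LS_G=35, LS_H=32) = 32; LS_F = 32−11 = 21
LF_E = LS_J = 47; LS_E = 47−5 = 42
LF_D = LS_H = 32; LS_D = 32−7 = 25
LF_C = min(LS_E=42, LS_F=21) = 21; LS_C = 21−7 = 14
LF_B = LS_I = 36; LS_B = 36−4 = 32
LF_A = min(LS_C=14, LS_D=25, LS_E=42) = 14; LS_A = 14−14 = 0
Slack_D = LS_D − ES_D = 25 − 14 = 11

11 weeks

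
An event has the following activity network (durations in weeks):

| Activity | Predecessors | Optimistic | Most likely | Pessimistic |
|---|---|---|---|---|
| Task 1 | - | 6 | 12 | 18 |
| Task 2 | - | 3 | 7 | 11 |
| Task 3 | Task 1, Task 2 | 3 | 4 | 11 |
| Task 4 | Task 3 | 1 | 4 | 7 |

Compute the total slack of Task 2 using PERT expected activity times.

5 weeks

te_Task 1 = (6 + 4·12 + 18)/6 = 72/6 = 12
te_Task 2 = (3 + 4·7 + 11)/6 = 42/6 = 7
te_Task 3 = (3 + 4·4 + 11)/6 = 30/6 = 5
te_Task 4 = (1 + 4·4 + 7)/6 = 24/6 = 4

Forward pass:
ES_Task 1 = 0; EF_Task 1 = 12
ES_Task 2 = 0; EF_Task 2 = 7
ES_Task 3 = max(EF_Task 1=12, EF_Task 2=7) = 12; EF_Task 3 = 12+5 = 17
ES_Task 4 = 17; EF_Task 4 = 17+4 = 21
Expected project duration μ = 21 weeks. Critical path: Task 1 → Task 3 → Task 4.

Backward pass:
LF_Task 4 = 21; LS_Task 4 = 21−4 = 17
LF_Task 3 = LS_Task 4 = 17; LS_Task 3 = 17−5 = 12
LF_Task 2 = LS_Task 3 = 12; LS_Task 2 = 12−7 = 5
LF_Task 1 = LS_Task 3 = 12; LS_Task 1 = 12−12 = 0
Slack_Task 2 = LS_Task 2 − ES_Task 2 = 5 − 0 = 5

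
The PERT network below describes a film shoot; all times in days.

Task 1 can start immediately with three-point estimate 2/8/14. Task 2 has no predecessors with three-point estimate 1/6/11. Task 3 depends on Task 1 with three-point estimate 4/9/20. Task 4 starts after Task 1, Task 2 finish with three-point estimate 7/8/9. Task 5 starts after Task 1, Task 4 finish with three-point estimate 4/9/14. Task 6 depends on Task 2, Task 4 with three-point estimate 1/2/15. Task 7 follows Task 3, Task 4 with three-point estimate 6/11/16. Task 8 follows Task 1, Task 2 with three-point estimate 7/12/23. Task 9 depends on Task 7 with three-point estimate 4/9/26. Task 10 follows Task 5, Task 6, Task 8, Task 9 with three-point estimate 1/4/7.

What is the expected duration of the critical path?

44 days

te_Task 1 = (2 + 4·8 + 14)/6 = 48/6 = 8
te_Task 2 = (1 + 4·6 + 11)/6 = 36/6 = 6
te_Task 3 = (4 + 4·9 + 20)/6 = 60/6 = 10
te_Task 4 = (7 + 4·8 + 9)/6 = 48/6 = 8
te_Task 5 = (4 + 4·9 + 14)/6 = 54/6 = 9
te_Task 6 = (1 + 4·2 + 15)/6 = 24/6 = 4
te_Task 7 = (6 + 4·11 + 16)/6 = 66/6 = 11
te_Task 8 = (7 + 4·12 + 23)/6 = 78/6 = 13
te_Task 9 = (4 + 4·9 + 26)/6 = 66/6 = 11
te_Task 10 = (1 + 4·4 + 7)/6 = 24/6 = 4

Forward pass:
ES_Task 1 = 0; EF_Task 1 = 8
ES_Task 2 = 0; EF_Task 2 = 6
ES_Task 3 = 8; EF_Task 3 = 8+10 = 18
ES_Task 4 = max(EF_Task 1=8, EF_Task 2=6) = 8; EF_Task 4 = 8+8 = 16
ES_Task 5 = max(EF_Task 1=8, EF_Task 4=16) = 16; EF_Task 5 = 16+9 = 25
ES_Task 6 = max(EF_Task 2=6, EF_Task 4=16) = 16; EF_Task 6 = 16+4 = 20
ES_Task 7 = max(EF_Task 3=18, EF_Task 4=16) = 18; EF_Task 7 = 18+11 = 29
ES_Task 8 = max(EF_Task 1=8, EF_Task 2=6) = 8; EF_Task 8 = 8+13 = 21
ES_Task 9 = 29; EF_Task 9 = 29+11 = 40
ES_Task 10 = max(EF_Task 5=25, EF_Task 6=20, EF_Task 8=21, EF_Task 9=40) = 40; EF_Task 10 = 40+4 = 44
Expected project duration μ = 44 days. Critical path: Task 1 → Task 3 → Task 7 → Task 9 → Task 10.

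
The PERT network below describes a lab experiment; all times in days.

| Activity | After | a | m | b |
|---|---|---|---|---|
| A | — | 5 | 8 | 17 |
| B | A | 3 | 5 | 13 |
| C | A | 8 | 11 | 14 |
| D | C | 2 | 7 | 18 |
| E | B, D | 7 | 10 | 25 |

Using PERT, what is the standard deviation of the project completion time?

te_A = (5 + 4·8 + 17)/6 = 54/6 = 9; σ²_A = ((17−5)/6)² = 4.000
te_B = (3 + 4·5 + 13)/6 = 36/6 = 6; σ²_B = ((13−3)/6)² = 2.778
te_C = (8 + 4·11 + 14)/6 = 66/6 = 11; σ²_C = ((14−8)/6)² = 1.000
te_D = (2 + 4·7 + 18)/6 = 48/6 = 8; σ²_D = ((18−2)/6)² = 7.111
te_E = (7 + 4·10 + 25)/6 = 72/6 = 12; σ²_E = ((25−7)/6)² = 9.000

Forward pass:
ES_A = 0; EF_A = 9
ES_B = 9; EF_B = 9+6 = 15
ES_C = 9; EF_C = 9+11 = 20
ES_D = 20; EF_D = 20+8 = 28
ES_E = max(EF_B=15, EF_D=28) = 28; EF_E = 28+12 = 40
Expected project duration μ = 40 days. Critical path: A → C → D → E.

Variance along critical path = 4.000 + 1.000 + 7.111 + 9.000 = 21.111
σ = √21.111 = 4.595 days

4.59 days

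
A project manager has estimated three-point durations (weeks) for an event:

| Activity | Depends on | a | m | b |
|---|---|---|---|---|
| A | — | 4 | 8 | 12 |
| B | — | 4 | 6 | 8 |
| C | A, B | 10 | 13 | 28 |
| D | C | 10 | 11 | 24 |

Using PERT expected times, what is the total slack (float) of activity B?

2 weeks

te_A = (4 + 4·8 + 12)/6 = 48/6 = 8
te_B = (4 + 4·6 + 8)/6 = 36/6 = 6
te_C = (10 + 4·13 + 28)/6 = 90/6 = 15
te_D = (10 + 4·11 + 24)/6 = 78/6 = 13

Forward pass:
ES_A = 0; EF_A = 8
ES_B = 0; EF_B = 6
ES_C = max(EF_A=8, EF_B=6) = 8; EF_C = 8+15 = 23
ES_D = 23; EF_D = 23+13 = 36
Expected project duration μ = 36 weeks. Critical path: A → C → D.

Backward pass:
LF_D = 36; LS_D = 36−13 = 23
LF_C = LS_D = 23; LS_C = 23−15 = 8
LF_B = LS_C = 8; LS_B = 8−6 = 2
LF_A = LS_C = 8; LS_A = 8−8 = 0
Slack_B = LS_B − ES_B = 2 − 0 = 2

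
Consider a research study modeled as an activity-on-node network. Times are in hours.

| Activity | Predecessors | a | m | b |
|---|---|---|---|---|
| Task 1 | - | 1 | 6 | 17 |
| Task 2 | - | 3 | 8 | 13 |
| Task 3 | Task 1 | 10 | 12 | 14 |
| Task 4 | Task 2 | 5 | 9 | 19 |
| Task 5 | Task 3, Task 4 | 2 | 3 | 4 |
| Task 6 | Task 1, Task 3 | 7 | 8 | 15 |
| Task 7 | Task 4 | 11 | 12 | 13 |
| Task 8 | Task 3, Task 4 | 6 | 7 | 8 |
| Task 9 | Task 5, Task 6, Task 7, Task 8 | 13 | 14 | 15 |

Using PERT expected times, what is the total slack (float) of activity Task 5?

8 hours

te_Task 1 = (1 + 4·6 + 17)/6 = 42/6 = 7
te_Task 2 = (3 + 4·8 + 13)/6 = 48/6 = 8
te_Task 3 = (10 + 4·12 + 14)/6 = 72/6 = 12
te_Task 4 = (5 + 4·9 + 19)/6 = 60/6 = 10
te_Task 5 = (2 + 4·3 + 4)/6 = 18/6 = 3
te_Task 6 = (7 + 4·8 + 15)/6 = 54/6 = 9
te_Task 7 = (11 + 4·12 + 13)/6 = 72/6 = 12
te_Task 8 = (6 + 4·7 + 8)/6 = 42/6 = 7
te_Task 9 = (13 + 4·14 + 15)/6 = 84/6 = 14

Forward pass:
ES_Task 1 = 0; EF_Task 1 = 7
ES_Task 2 = 0; EF_Task 2 = 8
ES_Task 3 = 7; EF_Task 3 = 7+12 = 19
ES_Task 4 = 8; EF_Task 4 = 8+10 = 18
ES_Task 5 = max(EF_Task 3=19, EF_Task 4=18) = 19; EF_Task 5 = 19+3 = 22
ES_Task 6 = max(EF_Task 1=7, EF_Task 3=19) = 19; EF_Task 6 = 19+9 = 28
ES_Task 7 = 18; EF_Task 7 = 18+12 = 30
ES_Task 8 = max(EF_Task 3=19, EF_Task 4=18) = 19; EF_Task 8 = 19+7 = 26
ES_Task 9 = max(EF_Task 5=22, EF_Task 6=28, EF_Task 7=30, EF_Task 8=26) = 30; EF_Task 9 = 30+14 = 44
Expected project duration μ = 44 hours. Critical path: Task 2 → Task 4 → Task 7 → Task 9.

Backward pass:
LF_Task 9 = 44; LS_Task 9 = 44−14 = 30
LF_Task 8 = LS_Task 9 = 30; LS_Task 8 = 30−7 = 23
LF_Task 7 = LS_Task 9 = 30; LS_Task 7 = 30−12 = 18
LF_Task 6 = LS_Task 9 = 30; LS_Task 6 = 30−9 = 21
LF_Task 5 = LS_Task 9 = 30; LS_Task 5 = 30−3 = 27
LF_Task 4 = min(LS_Task 5=27, LS_Task 7=18, LS_Task 8=23) = 18; LS_Task 4 = 18−10 = 8
LF_Task 3 = min(LS_Task 5=27, LS_Task 6=21, LS_Task 8=23) = 21; LS_Task 3 = 21−12 = 9
LF_Task 2 = LS_Task 4 = 8; LS_Task 2 = 8−8 = 0
LF_Task 1 = min(LS_Task 3=9, LS_Task 6=21) = 9; LS_Task 1 = 9−7 = 2
Slack_Task 5 = LS_Task 5 − ES_Task 5 = 27 − 19 = 8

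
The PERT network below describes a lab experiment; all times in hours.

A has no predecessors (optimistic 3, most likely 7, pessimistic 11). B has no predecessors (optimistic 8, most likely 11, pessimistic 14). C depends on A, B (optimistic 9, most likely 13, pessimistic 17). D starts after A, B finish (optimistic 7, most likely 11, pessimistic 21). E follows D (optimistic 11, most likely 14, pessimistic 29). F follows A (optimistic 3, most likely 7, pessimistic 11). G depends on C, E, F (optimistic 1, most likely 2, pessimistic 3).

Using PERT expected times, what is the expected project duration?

te_A = (3 + 4·7 + 11)/6 = 42/6 = 7
te_B = (8 + 4·11 + 14)/6 = 66/6 = 11
te_C = (9 + 4·13 + 17)/6 = 78/6 = 13
te_D = (7 + 4·11 + 21)/6 = 72/6 = 12
te_E = (11 + 4·14 + 29)/6 = 96/6 = 16
te_F = (3 + 4·7 + 11)/6 = 42/6 = 7
te_G = (1 + 4·2 + 3)/6 = 12/6 = 2

Forward pass:
ES_A = 0; EF_A = 7
ES_B = 0; EF_B = 11
ES_C = max(EF_A=7, EF_B=11) = 11; EF_C = 11+13 = 24
ES_D = max(EF_A=7, EF_B=11) = 11; EF_D = 11+12 = 23
ES_E = 23; EF_E = 23+16 = 39
ES_F = 7; EF_F = 7+7 = 14
ES_G = max(EF_C=24, EF_E=39, EF_F=14) = 39; EF_G = 39+2 = 41
Expected project duration μ = 41 hours. Critical path: B → D → E → G.

41 hours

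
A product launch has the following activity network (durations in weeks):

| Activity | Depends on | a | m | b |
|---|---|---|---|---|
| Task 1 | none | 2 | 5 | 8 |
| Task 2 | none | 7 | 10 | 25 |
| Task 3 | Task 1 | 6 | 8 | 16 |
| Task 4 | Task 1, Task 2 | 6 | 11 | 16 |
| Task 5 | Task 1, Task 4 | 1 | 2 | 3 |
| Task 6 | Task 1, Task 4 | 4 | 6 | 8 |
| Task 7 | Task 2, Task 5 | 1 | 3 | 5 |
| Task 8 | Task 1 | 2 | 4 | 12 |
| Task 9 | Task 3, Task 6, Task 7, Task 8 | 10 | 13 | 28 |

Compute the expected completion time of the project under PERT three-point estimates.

44 weeks

te_Task 1 = (2 + 4·5 + 8)/6 = 30/6 = 5
te_Task 2 = (7 + 4·10 + 25)/6 = 72/6 = 12
te_Task 3 = (6 + 4·8 + 16)/6 = 54/6 = 9
te_Task 4 = (6 + 4·11 + 16)/6 = 66/6 = 11
te_Task 5 = (1 + 4·2 + 3)/6 = 12/6 = 2
te_Task 6 = (4 + 4·6 + 8)/6 = 36/6 = 6
te_Task 7 = (1 + 4·3 + 5)/6 = 18/6 = 3
te_Task 8 = (2 + 4·4 + 12)/6 = 30/6 = 5
te_Task 9 = (10 + 4·13 + 28)/6 = 90/6 = 15

Forward pass:
ES_Task 1 = 0; EF_Task 1 = 5
ES_Task 2 = 0; EF_Task 2 = 12
ES_Task 3 = 5; EF_Task 3 = 5+9 = 14
ES_Task 4 = max(EF_Task 1=5, EF_Task 2=12) = 12; EF_Task 4 = 12+11 = 23
ES_Task 5 = max(EF_Task 1=5, EF_Task 4=23) = 23; EF_Task 5 = 23+2 = 25
ES_Task 6 = max(EF_Task 1=5, EF_Task 4=23) = 23; EF_Task 6 = 23+6 = 29
ES_Task 7 = max(EF_Task 2=12, EF_Task 5=25) = 25; EF_Task 7 = 25+3 = 28
ES_Task 8 = 5; EF_Task 8 = 5+5 = 10
ES_Task 9 = max(EF_Task 3=14, EF_Task 6=29, EF_Task 7=28, EF_Task 8=10) = 29; EF_Task 9 = 29+15 = 44
Expected project duration μ = 44 weeks. Critical path: Task 2 → Task 4 → Task 6 → Task 9.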